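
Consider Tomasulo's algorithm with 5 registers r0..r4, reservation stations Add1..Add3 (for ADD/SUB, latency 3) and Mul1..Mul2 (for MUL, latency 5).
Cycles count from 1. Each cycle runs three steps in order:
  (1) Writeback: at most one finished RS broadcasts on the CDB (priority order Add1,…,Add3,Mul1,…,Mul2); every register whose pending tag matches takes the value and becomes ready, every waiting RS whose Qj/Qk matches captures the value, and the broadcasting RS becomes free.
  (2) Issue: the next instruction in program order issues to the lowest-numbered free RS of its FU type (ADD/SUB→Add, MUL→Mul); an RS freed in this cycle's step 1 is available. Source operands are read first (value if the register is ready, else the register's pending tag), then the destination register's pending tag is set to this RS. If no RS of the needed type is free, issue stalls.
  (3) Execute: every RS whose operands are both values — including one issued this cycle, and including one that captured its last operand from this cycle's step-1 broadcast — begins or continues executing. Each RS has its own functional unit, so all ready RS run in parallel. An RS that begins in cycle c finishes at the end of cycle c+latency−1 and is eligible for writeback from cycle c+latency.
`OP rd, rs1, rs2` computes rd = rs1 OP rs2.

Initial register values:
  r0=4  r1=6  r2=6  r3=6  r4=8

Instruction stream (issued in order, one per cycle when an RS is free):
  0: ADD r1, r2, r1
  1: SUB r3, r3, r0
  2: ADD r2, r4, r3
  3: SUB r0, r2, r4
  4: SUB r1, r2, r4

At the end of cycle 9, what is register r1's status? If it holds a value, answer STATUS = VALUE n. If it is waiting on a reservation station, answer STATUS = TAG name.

STATUS = TAG Add2

c1: issue ADD r1<-Add1 | r0:4,r1:Add1,r2:6,r3:6,r4:8
c2: issue SUB r3<-Add2 | r0:4,r1:Add1,r2:6,r3:Add2,r4:8
c3: issue ADD r2<-Add3 | r0:4,r1:Add1,r2:Add3,r3:Add2,r4:8
c4: CDB Add1=12; issue SUB r0<-Add1 | r0:Add1,r1:12,r2:Add3,r3:Add2,r4:8
c5: CDB Add2=2; issue SUB r1<-Add2 | r0:Add1,r1:Add2,r2:Add3,r3:2,r4:8
c6: - | r0:Add1,r1:Add2,r2:Add3,r3:2,r4:8
c7: - | r0:Add1,r1:Add2,r2:Add3,r3:2,r4:8
c8: CDB Add3=10 | r0:Add1,r1:Add2,r2:10,r3:2,r4:8
c9: - | r0:Add1,r1:Add2,r2:10,r3:2,r4:8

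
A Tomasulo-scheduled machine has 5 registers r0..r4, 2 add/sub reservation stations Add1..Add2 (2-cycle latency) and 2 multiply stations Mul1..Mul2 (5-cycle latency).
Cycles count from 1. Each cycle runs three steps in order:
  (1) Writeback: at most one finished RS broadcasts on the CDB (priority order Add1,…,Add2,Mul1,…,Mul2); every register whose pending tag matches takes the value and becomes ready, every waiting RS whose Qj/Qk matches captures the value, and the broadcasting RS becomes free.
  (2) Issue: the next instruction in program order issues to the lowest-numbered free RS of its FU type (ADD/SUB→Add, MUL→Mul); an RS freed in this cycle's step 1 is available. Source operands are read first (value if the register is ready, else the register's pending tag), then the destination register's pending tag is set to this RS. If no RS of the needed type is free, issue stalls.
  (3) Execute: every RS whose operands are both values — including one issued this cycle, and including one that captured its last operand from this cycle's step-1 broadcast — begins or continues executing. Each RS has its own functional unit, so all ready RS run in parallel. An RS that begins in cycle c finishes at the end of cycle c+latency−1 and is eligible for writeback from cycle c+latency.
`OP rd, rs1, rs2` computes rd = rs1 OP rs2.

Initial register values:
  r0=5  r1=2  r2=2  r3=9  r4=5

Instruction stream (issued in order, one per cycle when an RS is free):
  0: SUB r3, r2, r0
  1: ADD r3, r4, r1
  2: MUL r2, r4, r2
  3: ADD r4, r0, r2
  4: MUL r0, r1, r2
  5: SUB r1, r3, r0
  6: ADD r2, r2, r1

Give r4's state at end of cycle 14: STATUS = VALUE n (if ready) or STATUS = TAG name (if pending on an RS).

STATUS = VALUE 15

  c1: issue SUB r3<-Add1  regs: r0:5,r1:2,r2:2,r3:Add1,r4:5
  c2: issue ADD r3<-Add2  regs: r0:5,r1:2,r2:2,r3:Add2,r4:5
  c3: CDB Add1=-3; issue MUL r2<-Mul1  regs: r0:5,r1:2,r2:Mul1,r3:Add2,r4:5
  c4: CDB Add2=7; issue ADD r4<-Add1  regs: r0:5,r1:2,r2:Mul1,r3:7,r4:Add1
  c5: issue MUL r0<-Mul2  regs: r0:Mul2,r1:2,r2:Mul1,r3:7,r4:Add1
  c6: issue SUB r1<-Add2  regs: r0:Mul2,r1:Add2,r2:Mul1,r3:7,r4:Add1
  c7: stall  regs: r0:Mul2,r1:Add2,r2:Mul1,r3:7,r4:Add1
  c8: CDB Mul1=10; stall  regs: r0:Mul2,r1:Add2,r2:10,r3:7,r4:Add1
  c9: stall  regs: r0:Mul2,r1:Add2,r2:10,r3:7,r4:Add1
  c10: CDB Add1=15; issue ADD r2<-Add1  regs: r0:Mul2,r1:Add2,r2:Add1,r3:7,r4:15
  c11: -  regs: r0:Mul2,r1:Add2,r2:Add1,r3:7,r4:15
  c12: -  regs: r0:Mul2,r1:Add2,r2:Add1,r3:7,r4:15
  c13: CDB Mul2=20  regs: r0:20,r1:Add2,r2:Add1,r3:7,r4:15
  c14: -  regs: r0:20,r1:Add2,r2:Add1,r3:7,r4:15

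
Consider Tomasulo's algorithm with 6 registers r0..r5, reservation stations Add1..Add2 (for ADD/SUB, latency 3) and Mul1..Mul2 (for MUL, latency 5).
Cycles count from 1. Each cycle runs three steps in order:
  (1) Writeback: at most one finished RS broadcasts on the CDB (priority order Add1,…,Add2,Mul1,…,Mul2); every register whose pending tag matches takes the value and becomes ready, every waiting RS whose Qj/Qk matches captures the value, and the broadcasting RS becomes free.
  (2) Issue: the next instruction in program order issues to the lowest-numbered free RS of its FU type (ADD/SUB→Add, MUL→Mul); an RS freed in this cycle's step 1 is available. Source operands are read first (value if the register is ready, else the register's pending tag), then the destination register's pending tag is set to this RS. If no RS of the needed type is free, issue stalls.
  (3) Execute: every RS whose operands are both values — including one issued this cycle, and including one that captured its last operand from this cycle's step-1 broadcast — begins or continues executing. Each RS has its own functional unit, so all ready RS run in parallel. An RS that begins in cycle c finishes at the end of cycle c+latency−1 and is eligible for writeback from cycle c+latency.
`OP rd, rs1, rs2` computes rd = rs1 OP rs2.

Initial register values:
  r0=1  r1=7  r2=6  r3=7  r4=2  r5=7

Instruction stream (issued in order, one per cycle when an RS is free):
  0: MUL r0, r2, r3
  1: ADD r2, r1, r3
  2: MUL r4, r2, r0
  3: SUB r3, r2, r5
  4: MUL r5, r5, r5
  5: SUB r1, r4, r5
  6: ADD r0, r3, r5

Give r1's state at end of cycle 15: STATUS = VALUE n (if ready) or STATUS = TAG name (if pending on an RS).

STATUS = VALUE 539

c1: issue MUL r0<-Mul1 | r0:Mul1,r1:7,r2:6,r3:7,r4:2,r5:7
c2: issue ADD r2<-Add1 | r0:Mul1,r1:7,r2:Add1,r3:7,r4:2,r5:7
c3: issue MUL r4<-Mul2 | r0:Mul1,r1:7,r2:Add1,r3:7,r4:Mul2,r5:7
c4: issue SUB r3<-Add2 | r0:Mul1,r1:7,r2:Add1,r3:Add2,r4:Mul2,r5:7
c5: CDB Add1=14; stall | r0:Mul1,r1:7,r2:14,r3:Add2,r4:Mul2,r5:7
c6: CDB Mul1=42; issue MUL r5<-Mul1 | r0:42,r1:7,r2:14,r3:Add2,r4:Mul2,r5:Mul1
c7: issue SUB r1<-Add1 | r0:42,r1:Add1,r2:14,r3:Add2,r4:Mul2,r5:Mul1
c8: CDB Add2=7; issue ADD r0<-Add2 | r0:Add2,r1:Add1,r2:14,r3:7,r4:Mul2,r5:Mul1
c9: - | r0:Add2,r1:Add1,r2:14,r3:7,r4:Mul2,r5:Mul1
c10: - | r0:Add2,r1:Add1,r2:14,r3:7,r4:Mul2,r5:Mul1
c11: CDB Mul1=49 | r0:Add2,r1:Add1,r2:14,r3:7,r4:Mul2,r5:49
c12: CDB Mul2=588 | r0:Add2,r1:Add1,r2:14,r3:7,r4:588,r5:49
c13: - | r0:Add2,r1:Add1,r2:14,r3:7,r4:588,r5:49
c14: CDB Add2=56 | r0:56,r1:Add1,r2:14,r3:7,r4:588,r5:49
c15: CDB Add1=539 | r0:56,r1:539,r2:14,r3:7,r4:588,r5:49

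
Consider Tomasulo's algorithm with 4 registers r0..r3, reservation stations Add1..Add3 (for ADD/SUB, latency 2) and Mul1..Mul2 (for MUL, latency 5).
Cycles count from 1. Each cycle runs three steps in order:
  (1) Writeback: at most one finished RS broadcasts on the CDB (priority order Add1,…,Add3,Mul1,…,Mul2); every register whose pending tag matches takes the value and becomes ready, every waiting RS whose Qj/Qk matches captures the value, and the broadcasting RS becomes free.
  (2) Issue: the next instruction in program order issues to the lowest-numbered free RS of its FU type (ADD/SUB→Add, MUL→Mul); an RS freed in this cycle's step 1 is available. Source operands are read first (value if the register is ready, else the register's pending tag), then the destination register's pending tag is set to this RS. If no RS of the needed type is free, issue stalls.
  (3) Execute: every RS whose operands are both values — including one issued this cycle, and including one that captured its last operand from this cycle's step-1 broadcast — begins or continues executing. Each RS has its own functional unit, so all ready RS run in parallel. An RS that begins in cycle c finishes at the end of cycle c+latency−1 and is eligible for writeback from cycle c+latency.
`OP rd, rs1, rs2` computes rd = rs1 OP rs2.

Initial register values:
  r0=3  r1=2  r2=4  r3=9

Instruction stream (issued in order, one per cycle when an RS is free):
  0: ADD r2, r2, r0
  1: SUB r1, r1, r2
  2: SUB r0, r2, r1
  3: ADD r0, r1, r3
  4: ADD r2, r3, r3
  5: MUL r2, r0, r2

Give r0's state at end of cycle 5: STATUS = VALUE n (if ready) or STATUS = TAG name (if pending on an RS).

cycle 1: issue ADD r2<-Add1 // r0:3,r1:2,r2:Add1,r3:9
cycle 2: issue SUB r1<-Add2 // r0:3,r1:Add2,r2:Add1,r3:9
cycle 3: CDB Add1=7; issue SUB r0<-Add1 // r0:Add1,r1:Add2,r2:7,r3:9
cycle 4: issue ADD r0<-Add3 // r0:Add3,r1:Add2,r2:7,r3:9
cycle 5: CDB Add2=-5; issue ADD r2<-Add2 // r0:Add3,r1:-5,r2:Add2,r3:9

STATUS = TAG Add3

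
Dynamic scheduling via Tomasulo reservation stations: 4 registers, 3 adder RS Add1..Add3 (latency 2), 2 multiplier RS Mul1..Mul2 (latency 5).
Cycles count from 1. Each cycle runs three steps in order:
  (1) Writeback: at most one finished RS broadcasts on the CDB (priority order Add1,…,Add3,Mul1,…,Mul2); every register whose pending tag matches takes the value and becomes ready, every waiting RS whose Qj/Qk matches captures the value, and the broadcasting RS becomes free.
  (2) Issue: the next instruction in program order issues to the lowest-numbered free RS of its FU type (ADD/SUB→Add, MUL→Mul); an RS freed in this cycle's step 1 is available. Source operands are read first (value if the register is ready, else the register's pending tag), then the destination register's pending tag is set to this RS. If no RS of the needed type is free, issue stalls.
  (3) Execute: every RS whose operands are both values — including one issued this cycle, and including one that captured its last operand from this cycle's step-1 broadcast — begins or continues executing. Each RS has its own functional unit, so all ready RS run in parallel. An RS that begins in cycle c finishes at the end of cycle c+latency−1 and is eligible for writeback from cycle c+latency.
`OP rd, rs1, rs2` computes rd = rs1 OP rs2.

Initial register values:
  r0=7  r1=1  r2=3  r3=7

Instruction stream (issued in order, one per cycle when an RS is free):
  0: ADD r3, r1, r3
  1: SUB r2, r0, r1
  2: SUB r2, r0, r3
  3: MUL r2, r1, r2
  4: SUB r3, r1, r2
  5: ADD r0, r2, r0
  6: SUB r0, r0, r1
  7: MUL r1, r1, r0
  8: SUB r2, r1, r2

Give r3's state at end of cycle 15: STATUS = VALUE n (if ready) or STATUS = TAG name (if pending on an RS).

c1: issue ADD r3<-Add1 | r0:7,r1:1,r2:3,r3:Add1
c2: issue SUB r2<-Add2 | r0:7,r1:1,r2:Add2,r3:Add1
c3: CDB Add1=8; issue SUB r2<-Add1 | r0:7,r1:1,r2:Add1,r3:8
c4: CDB Add2=6; issue MUL r2<-Mul1 | r0:7,r1:1,r2:Mul1,r3:8
c5: CDB Add1=-1; issue SUB r3<-Add1 | r0:7,r1:1,r2:Mul1,r3:Add1
c6: issue ADD r0<-Add2 | r0:Add2,r1:1,r2:Mul1,r3:Add1
c7: issue SUB r0<-Add3 | r0:Add3,r1:1,r2:Mul1,r3:Add1
c8: issue MUL r1<-Mul2 | r0:Add3,r1:Mul2,r2:Mul1,r3:Add1
c9: stall | r0:Add3,r1:Mul2,r2:Mul1,r3:Add1
c10: CDB Mul1=-1; stall | r0:Add3,r1:Mul2,r2:-1,r3:Add1
c11: stall | r0:Add3,r1:Mul2,r2:-1,r3:Add1
c12: CDB Add1=2; issue SUB r2<-Add1 | r0:Add3,r1:Mul2,r2:Add1,r3:2
c13: CDB Add2=6 | r0:Add3,r1:Mul2,r2:Add1,r3:2
c14: - | r0:Add3,r1:Mul2,r2:Add1,r3:2
c15: CDB Add3=5 | r0:5,r1:Mul2,r2:Add1,r3:2

STATUS = VALUE 2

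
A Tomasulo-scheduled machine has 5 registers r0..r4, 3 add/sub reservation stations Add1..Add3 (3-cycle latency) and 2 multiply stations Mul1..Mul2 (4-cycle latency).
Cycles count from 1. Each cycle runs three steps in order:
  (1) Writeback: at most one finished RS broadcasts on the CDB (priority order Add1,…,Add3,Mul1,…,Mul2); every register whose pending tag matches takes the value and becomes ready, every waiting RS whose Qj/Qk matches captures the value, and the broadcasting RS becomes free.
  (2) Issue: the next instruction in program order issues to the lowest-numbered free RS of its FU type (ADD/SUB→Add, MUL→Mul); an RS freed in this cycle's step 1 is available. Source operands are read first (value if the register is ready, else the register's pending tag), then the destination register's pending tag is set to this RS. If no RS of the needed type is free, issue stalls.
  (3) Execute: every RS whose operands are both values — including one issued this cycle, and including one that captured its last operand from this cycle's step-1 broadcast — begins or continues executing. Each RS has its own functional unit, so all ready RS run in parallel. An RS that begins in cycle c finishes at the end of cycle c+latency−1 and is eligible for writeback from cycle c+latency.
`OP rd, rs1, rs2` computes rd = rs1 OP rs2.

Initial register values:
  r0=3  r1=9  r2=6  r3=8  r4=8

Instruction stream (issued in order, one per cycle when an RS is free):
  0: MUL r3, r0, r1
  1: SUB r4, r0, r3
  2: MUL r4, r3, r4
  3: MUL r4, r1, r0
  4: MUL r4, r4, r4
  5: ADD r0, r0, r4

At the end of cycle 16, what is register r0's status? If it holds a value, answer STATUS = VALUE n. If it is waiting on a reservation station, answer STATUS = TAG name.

cycle 1: issue MUL r3<-Mul1 // r0:3,r1:9,r2:6,r3:Mul1,r4:8
cycle 2: issue SUB r4<-Add1 // r0:3,r1:9,r2:6,r3:Mul1,r4:Add1
cycle 3: issue MUL r4<-Mul2 // r0:3,r1:9,r2:6,r3:Mul1,r4:Mul2
cycle 4: stall // r0:3,r1:9,r2:6,r3:Mul1,r4:Mul2
cycle 5: CDB Mul1=27; issue MUL r4<-Mul1 // r0:3,r1:9,r2:6,r3:27,r4:Mul1
cycle 6: stall // r0:3,r1:9,r2:6,r3:27,r4:Mul1
cycle 7: stall // r0:3,r1:9,r2:6,r3:27,r4:Mul1
cycle 8: CDB Add1=-24; stall // r0:3,r1:9,r2:6,r3:27,r4:Mul1
cycle 9: CDB Mul1=27; issue MUL r4<-Mul1 // r0:3,r1:9,r2:6,r3:27,r4:Mul1
cycle 10: issue ADD r0<-Add1 // r0:Add1,r1:9,r2:6,r3:27,r4:Mul1
cycle 11: - // r0:Add1,r1:9,r2:6,r3:27,r4:Mul1
cycle 12: CDB Mul2=-648 // r0:Add1,r1:9,r2:6,r3:27,r4:Mul1
cycle 13: CDB Mul1=729 // r0:Add1,r1:9,r2:6,r3:27,r4:729
cycle 14: - // r0:Add1,r1:9,r2:6,r3:27,r4:729
cycle 15: - // r0:Add1,r1:9,r2:6,r3:27,r4:729
cycle 16: CDB Add1=732 // r0:732,r1:9,r2:6,r3:27,r4:729

STATUS = VALUE 732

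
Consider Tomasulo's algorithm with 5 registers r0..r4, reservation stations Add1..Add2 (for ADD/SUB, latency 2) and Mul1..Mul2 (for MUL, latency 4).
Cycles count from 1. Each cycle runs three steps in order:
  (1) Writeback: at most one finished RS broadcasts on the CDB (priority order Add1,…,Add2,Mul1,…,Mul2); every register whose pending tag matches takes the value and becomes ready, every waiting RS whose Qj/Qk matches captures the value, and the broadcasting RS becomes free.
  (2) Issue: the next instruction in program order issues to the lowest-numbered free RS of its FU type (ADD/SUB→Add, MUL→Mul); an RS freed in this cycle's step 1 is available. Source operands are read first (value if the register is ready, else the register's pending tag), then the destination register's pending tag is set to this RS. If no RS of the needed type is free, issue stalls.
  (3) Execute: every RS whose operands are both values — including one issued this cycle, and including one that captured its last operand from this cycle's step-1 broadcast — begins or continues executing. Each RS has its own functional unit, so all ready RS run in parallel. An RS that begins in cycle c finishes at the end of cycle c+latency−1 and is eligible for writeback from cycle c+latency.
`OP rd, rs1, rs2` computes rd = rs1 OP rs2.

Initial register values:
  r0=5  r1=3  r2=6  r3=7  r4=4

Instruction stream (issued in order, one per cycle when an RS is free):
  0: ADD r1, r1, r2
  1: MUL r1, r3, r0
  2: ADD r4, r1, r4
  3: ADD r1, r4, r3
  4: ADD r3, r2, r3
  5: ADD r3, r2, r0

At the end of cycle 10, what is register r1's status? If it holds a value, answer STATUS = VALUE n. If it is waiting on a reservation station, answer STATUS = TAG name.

cycle 1: issue ADD r1<-Add1 // r0:5,r1:Add1,r2:6,r3:7,r4:4
cycle 2: issue MUL r1<-Mul1 // r0:5,r1:Mul1,r2:6,r3:7,r4:4
cycle 3: CDB Add1=9; issue ADD r4<-Add1 // r0:5,r1:Mul1,r2:6,r3:7,r4:Add1
cycle 4: issue ADD r1<-Add2 // r0:5,r1:Add2,r2:6,r3:7,r4:Add1
cycle 5: stall // r0:5,r1:Add2,r2:6,r3:7,r4:Add1
cycle 6: CDB Mul1=35; stall // r0:5,r1:Add2,r2:6,r3:7,r4:Add1
cycle 7: stall // r0:5,r1:Add2,r2:6,r3:7,r4:Add1
cycle 8: CDB Add1=39; issue ADD r3<-Add1 // r0:5,r1:Add2,r2:6,r3:Add1,r4:39
cycle 9: stall // r0:5,r1:Add2,r2:6,r3:Add1,r4:39
cycle 10: CDB Add1=13; issue ADD r3<-Add1 // r0:5,r1:Add2,r2:6,r3:Add1,r4:39

STATUS = TAG Add2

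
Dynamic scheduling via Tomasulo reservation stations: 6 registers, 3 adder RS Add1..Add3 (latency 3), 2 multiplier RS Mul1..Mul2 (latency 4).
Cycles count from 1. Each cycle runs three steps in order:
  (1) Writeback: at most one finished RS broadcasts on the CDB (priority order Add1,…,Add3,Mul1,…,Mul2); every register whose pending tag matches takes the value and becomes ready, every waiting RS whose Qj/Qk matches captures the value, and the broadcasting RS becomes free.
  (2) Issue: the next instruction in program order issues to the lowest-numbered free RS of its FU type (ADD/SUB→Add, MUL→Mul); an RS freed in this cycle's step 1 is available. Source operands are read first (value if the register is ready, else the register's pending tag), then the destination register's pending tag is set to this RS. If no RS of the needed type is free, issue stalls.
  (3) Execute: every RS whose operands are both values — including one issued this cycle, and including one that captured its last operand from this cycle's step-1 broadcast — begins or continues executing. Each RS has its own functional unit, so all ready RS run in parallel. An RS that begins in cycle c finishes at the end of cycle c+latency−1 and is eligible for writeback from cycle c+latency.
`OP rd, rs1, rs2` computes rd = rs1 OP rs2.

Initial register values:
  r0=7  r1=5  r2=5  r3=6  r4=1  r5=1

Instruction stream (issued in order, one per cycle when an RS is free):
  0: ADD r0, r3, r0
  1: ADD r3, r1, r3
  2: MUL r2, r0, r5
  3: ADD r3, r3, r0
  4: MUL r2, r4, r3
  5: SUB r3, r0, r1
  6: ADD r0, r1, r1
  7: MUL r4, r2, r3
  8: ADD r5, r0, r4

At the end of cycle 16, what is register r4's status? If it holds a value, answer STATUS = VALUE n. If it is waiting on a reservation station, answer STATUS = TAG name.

cycle 1: issue ADD r0<-Add1 // r0:Add1,r1:5,r2:5,r3:6,r4:1,r5:1
cycle 2: issue ADD r3<-Add2 // r0:Add1,r1:5,r2:5,r3:Add2,r4:1,r5:1
cycle 3: issue MUL r2<-Mul1 // r0:Add1,r1:5,r2:Mul1,r3:Add2,r4:1,r5:1
cycle 4: CDB Add1=13; issue ADD r3<-Add1 // r0:13,r1:5,r2:Mul1,r3:Add1,r4:1,r5:1
cycle 5: CDB Add2=11; issue MUL r2<-Mul2 // r0:13,r1:5,r2:Mul2,r3:Add1,r4:1,r5:1
cycle 6: issue SUB r3<-Add2 // r0:13,r1:5,r2:Mul2,r3:Add2,r4:1,r5:1
cycle 7: issue ADD r0<-Add3 // r0:Add3,r1:5,r2:Mul2,r3:Add2,r4:1,r5:1
cycle 8: CDB Add1=24; stall // r0:Add3,r1:5,r2:Mul2,r3:Add2,r4:1,r5:1
cycle 9: CDB Add2=8; stall // r0:Add3,r1:5,r2:Mul2,r3:8,r4:1,r5:1
cycle 10: CDB Add3=10; stall // r0:10,r1:5,r2:Mul2,r3:8,r4:1,r5:1
cycle 11: CDB Mul1=13; issue MUL r4<-Mul1 // r0:10,r1:5,r2:Mul2,r3:8,r4:Mul1,r5:1
cycle 12: CDB Mul2=24; issue ADD r5<-Add1 // r0:10,r1:5,r2:24,r3:8,r4:Mul1,r5:Add1
cycle 13: - // r0:10,r1:5,r2:24,r3:8,r4:Mul1,r5:Add1
cycle 14: - // r0:10,r1:5,r2:24,r3:8,r4:Mul1,r5:Add1
cycle 15: - // r0:10,r1:5,r2:24,r3:8,r4:Mul1,r5:Add1
cycle 16: CDB Mul1=192 // r0:10,r1:5,r2:24,r3:8,r4:192,r5:Add1

STATUS = VALUE 192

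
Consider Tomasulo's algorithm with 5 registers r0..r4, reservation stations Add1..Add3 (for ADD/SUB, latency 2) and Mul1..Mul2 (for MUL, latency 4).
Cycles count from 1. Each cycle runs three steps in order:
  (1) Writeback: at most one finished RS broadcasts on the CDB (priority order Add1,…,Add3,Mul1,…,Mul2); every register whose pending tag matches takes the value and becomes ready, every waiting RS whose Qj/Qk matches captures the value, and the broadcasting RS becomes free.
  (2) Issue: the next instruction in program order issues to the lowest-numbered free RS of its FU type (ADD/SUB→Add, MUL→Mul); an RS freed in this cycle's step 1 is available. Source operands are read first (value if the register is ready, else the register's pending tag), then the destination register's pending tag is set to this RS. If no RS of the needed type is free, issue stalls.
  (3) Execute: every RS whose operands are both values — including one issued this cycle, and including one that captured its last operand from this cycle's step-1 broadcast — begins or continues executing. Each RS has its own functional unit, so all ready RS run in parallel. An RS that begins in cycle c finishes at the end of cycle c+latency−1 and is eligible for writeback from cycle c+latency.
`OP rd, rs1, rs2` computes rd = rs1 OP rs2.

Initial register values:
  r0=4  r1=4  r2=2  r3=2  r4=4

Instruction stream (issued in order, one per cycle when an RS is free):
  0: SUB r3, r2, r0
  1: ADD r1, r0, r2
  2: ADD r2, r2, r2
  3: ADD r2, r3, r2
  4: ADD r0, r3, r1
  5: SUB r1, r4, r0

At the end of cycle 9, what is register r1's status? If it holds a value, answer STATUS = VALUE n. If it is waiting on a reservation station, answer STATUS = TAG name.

cycle 1: issue SUB r3<-Add1 // r0:4,r1:4,r2:2,r3:Add1,r4:4
cycle 2: issue ADD r1<-Add2 // r0:4,r1:Add2,r2:2,r3:Add1,r4:4
cycle 3: CDB Add1=-2; issue ADD r2<-Add1 // r0:4,r1:Add2,r2:Add1,r3:-2,r4:4
cycle 4: CDB Add2=6; issue ADD r2<-Add2 // r0:4,r1:6,r2:Add2,r3:-2,r4:4
cycle 5: CDB Add1=4; issue ADD r0<-Add1 // r0:Add1,r1:6,r2:Add2,r3:-2,r4:4
cycle 6: issue SUB r1<-Add3 // r0:Add1,r1:Add3,r2:Add2,r3:-2,r4:4
cycle 7: CDB Add1=4 // r0:4,r1:Add3,r2:Add2,r3:-2,r4:4
cycle 8: CDB Add2=2 // r0:4,r1:Add3,r2:2,r3:-2,r4:4
cycle 9: CDB Add3=0 // r0:4,r1:0,r2:2,r3:-2,r4:4

STATUS = VALUE 0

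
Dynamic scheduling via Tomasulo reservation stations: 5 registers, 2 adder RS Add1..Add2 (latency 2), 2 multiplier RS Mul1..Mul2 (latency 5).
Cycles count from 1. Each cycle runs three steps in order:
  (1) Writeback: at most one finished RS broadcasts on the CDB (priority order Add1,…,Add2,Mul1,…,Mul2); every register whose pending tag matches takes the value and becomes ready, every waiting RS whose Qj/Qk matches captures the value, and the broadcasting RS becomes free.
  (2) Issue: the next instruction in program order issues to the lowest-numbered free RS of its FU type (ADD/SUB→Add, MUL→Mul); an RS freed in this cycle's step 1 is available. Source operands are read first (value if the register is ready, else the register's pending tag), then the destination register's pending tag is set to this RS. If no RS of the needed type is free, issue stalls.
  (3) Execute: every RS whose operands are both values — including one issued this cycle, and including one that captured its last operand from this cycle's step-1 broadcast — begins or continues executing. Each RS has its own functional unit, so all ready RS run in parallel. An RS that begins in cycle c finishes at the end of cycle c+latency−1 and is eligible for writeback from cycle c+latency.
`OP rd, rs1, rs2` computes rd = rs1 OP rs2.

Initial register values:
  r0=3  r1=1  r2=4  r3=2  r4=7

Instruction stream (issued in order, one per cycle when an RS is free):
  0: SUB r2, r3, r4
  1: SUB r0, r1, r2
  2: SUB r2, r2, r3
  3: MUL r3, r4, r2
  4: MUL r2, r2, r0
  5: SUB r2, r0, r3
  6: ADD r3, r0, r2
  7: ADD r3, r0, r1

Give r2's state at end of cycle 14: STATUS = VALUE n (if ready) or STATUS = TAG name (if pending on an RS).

  c1: issue SUB r2<-Add1  regs: r0:3,r1:1,r2:Add1,r3:2,r4:7
  c2: issue SUB r0<-Add2  regs: r0:Add2,r1:1,r2:Add1,r3:2,r4:7
  c3: CDB Add1=-5; issue SUB r2<-Add1  regs: r0:Add2,r1:1,r2:Add1,r3:2,r4:7
  c4: issue MUL r3<-Mul1  regs: r0:Add2,r1:1,r2:Add1,r3:Mul1,r4:7
  c5: CDB Add1=-7; issue MUL r2<-Mul2  regs: r0:Add2,r1:1,r2:Mul2,r3:Mul1,r4:7
  c6: CDB Add2=6; issue SUB r2<-Add1  regs: r0:6,r1:1,r2:Add1,r3:Mul1,r4:7
  c7: issue ADD r3<-Add2  regs: r0:6,r1:1,r2:Add1,r3:Add2,r4:7
  c8: stall  regs: r0:6,r1:1,r2:Add1,r3:Add2,r4:7
  c9: stall  regs: r0:6,r1:1,r2:Add1,r3:Add2,r4:7
  c10: CDB Mul1=-49; stall  regs: r0:6,r1:1,r2:Add1,r3:Add2,r4:7
  c11: CDB Mul2=-42; stall  regs: r0:6,r1:1,r2:Add1,r3:Add2,r4:7
  c12: CDB Add1=55; issue ADD r3<-Add1  regs: r0:6,r1:1,r2:55,r3:Add1,r4:7
  c13: -  regs: r0:6,r1:1,r2:55,r3:Add1,r4:7
  c14: CDB Add1=7  regs: r0:6,r1:1,r2:55,r3:7,r4:7

STATUS = VALUE 55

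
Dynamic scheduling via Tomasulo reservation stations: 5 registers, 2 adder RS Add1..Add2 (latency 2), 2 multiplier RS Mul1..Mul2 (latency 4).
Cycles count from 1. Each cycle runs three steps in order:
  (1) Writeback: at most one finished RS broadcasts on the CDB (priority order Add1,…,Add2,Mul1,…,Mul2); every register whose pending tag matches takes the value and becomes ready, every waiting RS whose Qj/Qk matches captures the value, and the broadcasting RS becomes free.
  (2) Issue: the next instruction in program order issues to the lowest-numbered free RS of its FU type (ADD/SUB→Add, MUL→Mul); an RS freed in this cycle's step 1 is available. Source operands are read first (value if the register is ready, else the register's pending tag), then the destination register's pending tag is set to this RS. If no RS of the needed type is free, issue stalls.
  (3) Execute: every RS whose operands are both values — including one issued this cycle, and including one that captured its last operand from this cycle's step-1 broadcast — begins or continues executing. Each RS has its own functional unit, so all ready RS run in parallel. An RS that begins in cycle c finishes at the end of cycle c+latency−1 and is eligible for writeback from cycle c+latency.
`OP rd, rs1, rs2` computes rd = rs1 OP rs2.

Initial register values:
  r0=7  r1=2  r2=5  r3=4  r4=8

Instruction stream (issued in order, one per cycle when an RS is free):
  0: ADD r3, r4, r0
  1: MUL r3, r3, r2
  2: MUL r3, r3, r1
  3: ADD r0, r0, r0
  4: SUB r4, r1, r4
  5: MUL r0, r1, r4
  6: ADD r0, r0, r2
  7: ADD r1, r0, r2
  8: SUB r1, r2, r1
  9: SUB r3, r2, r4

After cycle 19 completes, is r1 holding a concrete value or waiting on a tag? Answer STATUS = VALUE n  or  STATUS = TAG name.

  c1: issue ADD r3<-Add1  regs: r0:7,r1:2,r2:5,r3:Add1,r4:8
  c2: issue MUL r3<-Mul1  regs: r0:7,r1:2,r2:5,r3:Mul1,r4:8
  c3: CDB Add1=15; issue MUL r3<-Mul2  regs: r0:7,r1:2,r2:5,r3:Mul2,r4:8
  c4: issue ADD r0<-Add1  regs: r0:Add1,r1:2,r2:5,r3:Mul2,r4:8
  c5: issue SUB r4<-Add2  regs: r0:Add1,r1:2,r2:5,r3:Mul2,r4:Add2
  c6: CDB Add1=14; stall  regs: r0:14,r1:2,r2:5,r3:Mul2,r4:Add2
  c7: CDB Add2=-6; stall  regs: r0:14,r1:2,r2:5,r3:Mul2,r4:-6
  c8: CDB Mul1=75; issue MUL r0<-Mul1  regs: r0:Mul1,r1:2,r2:5,r3:Mul2,r4:-6
  c9: issue ADD r0<-Add1  regs: r0:Add1,r1:2,r2:5,r3:Mul2,r4:-6
  c10: issue ADD r1<-Add2  regs: r0:Add1,r1:Add2,r2:5,r3:Mul2,r4:-6
  c11: stall  regs: r0:Add1,r1:Add2,r2:5,r3:Mul2,r4:-6
  c12: CDB Mul1=-12; stall  regs: r0:Add1,r1:Add2,r2:5,r3:Mul2,r4:-6
  c13: CDB Mul2=150; stall  regs: r0:Add1,r1:Add2,r2:5,r3:150,r4:-6
  c14: CDB Add1=-7; issue SUB r1<-Add1  regs: r0:-7,r1:Add1,r2:5,r3:150,r4:-6
  c15: stall  regs: r0:-7,r1:Add1,r2:5,r3:150,r4:-6
  c16: CDB Add2=-2; issue SUB r3<-Add2  regs: r0:-7,r1:Add1,r2:5,r3:Add2,r4:-6
  c17: -  regs: r0:-7,r1:Add1,r2:5,r3:Add2,r4:-6
  c18: CDB Add1=7  regs: r0:-7,r1:7,r2:5,r3:Add2,r4:-6
  c19: CDB Add2=11  regs: r0:-7,r1:7,r2:5,r3:11,r4:-6

STATUS = VALUE 7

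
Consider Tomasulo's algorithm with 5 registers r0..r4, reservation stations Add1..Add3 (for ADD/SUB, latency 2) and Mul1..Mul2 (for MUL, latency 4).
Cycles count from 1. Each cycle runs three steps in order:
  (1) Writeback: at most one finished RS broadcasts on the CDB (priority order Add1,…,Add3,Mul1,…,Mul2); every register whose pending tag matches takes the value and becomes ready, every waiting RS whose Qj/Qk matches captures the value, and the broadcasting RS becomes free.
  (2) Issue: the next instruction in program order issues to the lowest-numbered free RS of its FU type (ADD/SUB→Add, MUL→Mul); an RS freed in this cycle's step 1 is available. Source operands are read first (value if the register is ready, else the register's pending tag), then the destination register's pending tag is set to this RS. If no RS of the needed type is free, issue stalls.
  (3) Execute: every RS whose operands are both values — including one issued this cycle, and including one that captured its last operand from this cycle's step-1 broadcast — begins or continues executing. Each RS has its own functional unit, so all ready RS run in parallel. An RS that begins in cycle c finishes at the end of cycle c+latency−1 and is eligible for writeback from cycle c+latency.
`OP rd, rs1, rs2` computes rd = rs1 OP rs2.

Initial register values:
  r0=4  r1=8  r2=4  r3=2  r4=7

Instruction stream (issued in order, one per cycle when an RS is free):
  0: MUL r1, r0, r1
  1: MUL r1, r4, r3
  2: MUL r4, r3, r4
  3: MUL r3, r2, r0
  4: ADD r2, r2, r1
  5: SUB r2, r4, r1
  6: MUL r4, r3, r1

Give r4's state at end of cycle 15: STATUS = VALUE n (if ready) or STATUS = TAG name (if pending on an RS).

  c1: issue MUL r1<-Mul1  regs: r0:4,r1:Mul1,r2:4,r3:2,r4:7
  c2: issue MUL r1<-Mul2  regs: r0:4,r1:Mul2,r2:4,r3:2,r4:7
  c3: stall  regs: r0:4,r1:Mul2,r2:4,r3:2,r4:7
  c4: stall  regs: r0:4,r1:Mul2,r2:4,r3:2,r4:7
  c5: CDB Mul1=32; issue MUL r4<-Mul1  regs: r0:4,r1:Mul2,r2:4,r3:2,r4:Mul1
  c6: CDB Mul2=14; issue MUL r3<-Mul2  regs: r0:4,r1:14,r2:4,r3:Mul2,r4:Mul1
  c7: issue ADD r2<-Add1  regs: r0:4,r1:14,r2:Add1,r3:Mul2,r4:Mul1
  c8: issue SUB r2<-Add2  regs: r0:4,r1:14,r2:Add2,r3:Mul2,r4:Mul1
  c9: CDB Add1=18; stall  regs: r0:4,r1:14,r2:Add2,r3:Mul2,r4:Mul1
  c10: CDB Mul1=14; issue MUL r4<-Mul1  regs: r0:4,r1:14,r2:Add2,r3:Mul2,r4:Mul1
  c11: CDB Mul2=16  regs: r0:4,r1:14,r2:Add2,r3:16,r4:Mul1
  c12: CDB Add2=0  regs: r0:4,r1:14,r2:0,r3:16,r4:Mul1
  c13: -  regs: r0:4,r1:14,r2:0,r3:16,r4:Mul1
  c14: -  regs: r0:4,r1:14,r2:0,r3:16,r4:Mul1
  c15: CDB Mul1=224  regs: r0:4,r1:14,r2:0,r3:16,r4:224

STATUS = VALUE 224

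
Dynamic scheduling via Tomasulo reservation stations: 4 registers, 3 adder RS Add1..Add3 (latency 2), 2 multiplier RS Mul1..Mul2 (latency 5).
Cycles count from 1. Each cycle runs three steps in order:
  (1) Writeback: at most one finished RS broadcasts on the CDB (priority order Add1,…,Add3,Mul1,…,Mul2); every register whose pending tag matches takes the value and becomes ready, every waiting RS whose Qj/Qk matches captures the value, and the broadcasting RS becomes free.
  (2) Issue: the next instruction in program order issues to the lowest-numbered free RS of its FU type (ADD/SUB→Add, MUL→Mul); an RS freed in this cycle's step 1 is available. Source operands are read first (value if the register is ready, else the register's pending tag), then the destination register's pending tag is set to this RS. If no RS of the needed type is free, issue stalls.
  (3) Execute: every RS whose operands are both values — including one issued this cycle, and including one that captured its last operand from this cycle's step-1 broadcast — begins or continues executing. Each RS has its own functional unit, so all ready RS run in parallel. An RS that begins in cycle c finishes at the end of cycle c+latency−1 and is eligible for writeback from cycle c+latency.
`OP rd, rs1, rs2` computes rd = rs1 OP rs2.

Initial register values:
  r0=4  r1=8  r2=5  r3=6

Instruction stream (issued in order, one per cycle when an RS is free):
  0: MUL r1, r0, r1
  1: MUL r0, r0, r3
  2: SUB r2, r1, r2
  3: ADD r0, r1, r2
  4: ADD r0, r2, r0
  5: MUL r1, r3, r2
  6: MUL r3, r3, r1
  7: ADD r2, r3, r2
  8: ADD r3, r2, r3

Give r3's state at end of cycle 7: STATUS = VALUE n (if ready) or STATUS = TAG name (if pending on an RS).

STATUS = TAG Mul2

cycle 1: issue MUL r1<-Mul1 // r0:4,r1:Mul1,r2:5,r3:6
cycle 2: issue MUL r0<-Mul2 // r0:Mul2,r1:Mul1,r2:5,r3:6
cycle 3: issue SUB r2<-Add1 // r0:Mul2,r1:Mul1,r2:Add1,r3:6
cycle 4: issue ADD r0<-Add2 // r0:Add2,r1:Mul1,r2:Add1,r3:6
cycle 5: issue ADD r0<-Add3 // r0:Add3,r1:Mul1,r2:Add1,r3:6
cycle 6: CDB Mul1=32; issue MUL r1<-Mul1 // r0:Add3,r1:Mul1,r2:Add1,r3:6
cycle 7: CDB Mul2=24; issue MUL r3<-Mul2 // r0:Add3,r1:Mul1,r2:Add1,r3:Mul2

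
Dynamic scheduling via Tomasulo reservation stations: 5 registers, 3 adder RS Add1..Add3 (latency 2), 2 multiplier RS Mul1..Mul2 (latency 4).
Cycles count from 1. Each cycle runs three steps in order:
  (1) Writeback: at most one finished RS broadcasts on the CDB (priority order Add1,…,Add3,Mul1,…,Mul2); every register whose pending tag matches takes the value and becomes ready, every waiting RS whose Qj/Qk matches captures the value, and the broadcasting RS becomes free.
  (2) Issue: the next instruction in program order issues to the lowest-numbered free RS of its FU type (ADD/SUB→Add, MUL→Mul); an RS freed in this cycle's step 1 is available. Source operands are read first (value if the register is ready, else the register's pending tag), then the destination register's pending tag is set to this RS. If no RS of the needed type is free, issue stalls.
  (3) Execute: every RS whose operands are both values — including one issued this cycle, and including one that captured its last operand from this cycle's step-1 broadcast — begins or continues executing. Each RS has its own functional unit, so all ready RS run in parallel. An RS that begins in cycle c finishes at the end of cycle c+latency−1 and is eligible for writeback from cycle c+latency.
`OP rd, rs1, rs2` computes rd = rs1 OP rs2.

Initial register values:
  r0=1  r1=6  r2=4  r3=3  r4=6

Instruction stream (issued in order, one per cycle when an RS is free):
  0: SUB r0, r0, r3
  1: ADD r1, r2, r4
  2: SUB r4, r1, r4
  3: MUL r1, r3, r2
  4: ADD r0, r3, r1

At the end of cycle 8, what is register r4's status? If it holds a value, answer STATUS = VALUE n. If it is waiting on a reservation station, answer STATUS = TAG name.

c1: issue SUB r0<-Add1 | r0:Add1,r1:6,r2:4,r3:3,r4:6
c2: issue ADD r1<-Add2 | r0:Add1,r1:Add2,r2:4,r3:3,r4:6
c3: CDB Add1=-2; issue SUB r4<-Add1 | r0:-2,r1:Add2,r2:4,r3:3,r4:Add1
c4: CDB Add2=10; issue MUL r1<-Mul1 | r0:-2,r1:Mul1,r2:4,r3:3,r4:Add1
c5: issue ADD r0<-Add2 | r0:Add2,r1:Mul1,r2:4,r3:3,r4:Add1
c6: CDB Add1=4 | r0:Add2,r1:Mul1,r2:4,r3:3,r4:4
c7: - | r0:Add2,r1:Mul1,r2:4,r3:3,r4:4
c8: CDB Mul1=12 | r0:Add2,r1:12,r2:4,r3:3,r4:4

STATUS = VALUE 4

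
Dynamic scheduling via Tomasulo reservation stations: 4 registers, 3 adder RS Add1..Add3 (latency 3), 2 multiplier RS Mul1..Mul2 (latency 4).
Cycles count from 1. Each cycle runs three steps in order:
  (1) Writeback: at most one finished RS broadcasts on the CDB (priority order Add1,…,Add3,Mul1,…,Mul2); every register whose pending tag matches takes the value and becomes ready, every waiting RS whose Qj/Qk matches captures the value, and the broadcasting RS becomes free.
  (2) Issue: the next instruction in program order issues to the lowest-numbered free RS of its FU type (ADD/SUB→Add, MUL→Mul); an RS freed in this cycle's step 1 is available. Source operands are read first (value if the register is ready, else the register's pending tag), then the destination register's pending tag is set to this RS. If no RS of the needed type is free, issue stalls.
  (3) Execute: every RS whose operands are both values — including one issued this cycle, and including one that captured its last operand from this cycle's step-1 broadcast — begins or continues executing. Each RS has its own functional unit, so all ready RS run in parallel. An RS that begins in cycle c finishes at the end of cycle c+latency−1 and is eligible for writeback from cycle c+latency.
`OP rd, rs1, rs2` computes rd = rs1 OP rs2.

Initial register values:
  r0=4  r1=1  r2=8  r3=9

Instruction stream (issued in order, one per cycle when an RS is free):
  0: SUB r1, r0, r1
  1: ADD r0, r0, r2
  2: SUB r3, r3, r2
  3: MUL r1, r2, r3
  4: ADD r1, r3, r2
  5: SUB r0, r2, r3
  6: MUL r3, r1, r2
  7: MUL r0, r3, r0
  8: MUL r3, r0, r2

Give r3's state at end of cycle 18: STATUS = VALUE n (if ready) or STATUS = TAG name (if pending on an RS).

STATUS = TAG Mul2

  c1: issue SUB r1<-Add1  regs: r0:4,r1:Add1,r2:8,r3:9
  c2: issue ADD r0<-Add2  regs: r0:Add2,r1:Add1,r2:8,r3:9
  c3: issue SUB r3<-Add3  regs: r0:Add2,r1:Add1,r2:8,r3:Add3
  c4: CDB Add1=3; issue MUL r1<-Mul1  regs: r0:Add2,r1:Mul1,r2:8,r3:Add3
  c5: CDB Add2=12; issue ADD r1<-Add1  regs: r0:12,r1:Add1,r2:8,r3:Add3
  c6: CDB Add3=1; issue SUB r0<-Add2  regs: r0:Add2,r1:Add1,r2:8,r3:1
  c7: issue MUL r3<-Mul2  regs: r0:Add2,r1:Add1,r2:8,r3:Mul2
  c8: stall  regs: r0:Add2,r1:Add1,r2:8,r3:Mul2
  c9: CDB Add1=9; stall  regs: r0:Add2,r1:9,r2:8,r3:Mul2
  c10: CDB Add2=7; stall  regs: r0:7,r1:9,r2:8,r3:Mul2
  c11: CDB Mul1=8; issue MUL r0<-Mul1  regs: r0:Mul1,r1:9,r2:8,r3:Mul2
  c12: stall  regs: r0:Mul1,r1:9,r2:8,r3:Mul2
  c13: CDB Mul2=72; issue MUL r3<-Mul2  regs: r0:Mul1,r1:9,r2:8,r3:Mul2
  c14: -  regs: r0:Mul1,r1:9,r2:8,r3:Mul2
  c15: -  regs: r0:Mul1,r1:9,r2:8,r3:Mul2
  c16: -  regs: r0:Mul1,r1:9,r2:8,r3:Mul2
  c17: CDB Mul1=504  regs: r0:504,r1:9,r2:8,r3:Mul2
  c18: -  regs: r0:504,r1:9,r2:8,r3:Mul2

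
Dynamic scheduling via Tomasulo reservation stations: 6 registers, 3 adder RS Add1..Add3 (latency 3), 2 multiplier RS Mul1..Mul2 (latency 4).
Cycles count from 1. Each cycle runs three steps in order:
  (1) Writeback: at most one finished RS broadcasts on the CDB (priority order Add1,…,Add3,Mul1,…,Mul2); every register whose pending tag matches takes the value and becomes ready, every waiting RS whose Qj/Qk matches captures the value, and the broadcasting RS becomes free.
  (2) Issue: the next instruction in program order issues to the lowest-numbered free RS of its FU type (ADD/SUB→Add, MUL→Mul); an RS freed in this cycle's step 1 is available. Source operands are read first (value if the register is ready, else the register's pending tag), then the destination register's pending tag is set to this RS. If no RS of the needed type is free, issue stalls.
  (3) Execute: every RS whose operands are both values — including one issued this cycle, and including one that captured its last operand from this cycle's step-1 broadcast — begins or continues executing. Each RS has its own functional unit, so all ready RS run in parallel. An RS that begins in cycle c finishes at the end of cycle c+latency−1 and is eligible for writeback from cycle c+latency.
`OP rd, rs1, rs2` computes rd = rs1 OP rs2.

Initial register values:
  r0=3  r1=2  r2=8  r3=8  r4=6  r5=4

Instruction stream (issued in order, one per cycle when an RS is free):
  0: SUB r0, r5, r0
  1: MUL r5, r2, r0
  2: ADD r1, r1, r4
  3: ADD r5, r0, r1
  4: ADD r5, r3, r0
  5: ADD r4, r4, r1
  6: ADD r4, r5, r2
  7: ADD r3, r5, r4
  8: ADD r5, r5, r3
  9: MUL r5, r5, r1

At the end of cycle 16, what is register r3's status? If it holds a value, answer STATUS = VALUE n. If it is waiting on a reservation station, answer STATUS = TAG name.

STATUS = VALUE 26

c1: issue SUB r0<-Add1 | r0:Add1,r1:2,r2:8,r3:8,r4:6,r5:4
c2: issue MUL r5<-Mul1 | r0:Add1,r1:2,r2:8,r3:8,r4:6,r5:Mul1
c3: issue ADD r1<-Add2 | r0:Add1,r1:Add2,r2:8,r3:8,r4:6,r5:Mul1
c4: CDB Add1=1; issue ADD r5<-Add1 | r0:1,r1:Add2,r2:8,r3:8,r4:6,r5:Add1
c5: issue ADD r5<-Add3 | r0:1,r1:Add2,r2:8,r3:8,r4:6,r5:Add3
c6: CDB Add2=8; issue ADD r4<-Add2 | r0:1,r1:8,r2:8,r3:8,r4:Add2,r5:Add3
c7: stall | r0:1,r1:8,r2:8,r3:8,r4:Add2,r5:Add3
c8: CDB Add3=9; issue ADD r4<-Add3 | r0:1,r1:8,r2:8,r3:8,r4:Add3,r5:9
c9: CDB Add1=9; issue ADD r3<-Add1 | r0:1,r1:8,r2:8,r3:Add1,r4:Add3,r5:9
c10: CDB Add2=14; issue ADD r5<-Add2 | r0:1,r1:8,r2:8,r3:Add1,r4:Add3,r5:Add2
c11: CDB Add3=17; issue MUL r5<-Mul2 | r0:1,r1:8,r2:8,r3:Add1,r4:17,r5:Mul2
c12: CDB Mul1=8 | r0:1,r1:8,r2:8,r3:Add1,r4:17,r5:Mul2
c13: - | r0:1,r1:8,r2:8,r3:Add1,r4:17,r5:Mul2
c14: CDB Add1=26 | r0:1,r1:8,r2:8,r3:26,r4:17,r5:Mul2
c15: - | r0:1,r1:8,r2:8,r3:26,r4:17,r5:Mul2
c16: - | r0:1,r1:8,r2:8,r3:26,r4:17,r5:Mul2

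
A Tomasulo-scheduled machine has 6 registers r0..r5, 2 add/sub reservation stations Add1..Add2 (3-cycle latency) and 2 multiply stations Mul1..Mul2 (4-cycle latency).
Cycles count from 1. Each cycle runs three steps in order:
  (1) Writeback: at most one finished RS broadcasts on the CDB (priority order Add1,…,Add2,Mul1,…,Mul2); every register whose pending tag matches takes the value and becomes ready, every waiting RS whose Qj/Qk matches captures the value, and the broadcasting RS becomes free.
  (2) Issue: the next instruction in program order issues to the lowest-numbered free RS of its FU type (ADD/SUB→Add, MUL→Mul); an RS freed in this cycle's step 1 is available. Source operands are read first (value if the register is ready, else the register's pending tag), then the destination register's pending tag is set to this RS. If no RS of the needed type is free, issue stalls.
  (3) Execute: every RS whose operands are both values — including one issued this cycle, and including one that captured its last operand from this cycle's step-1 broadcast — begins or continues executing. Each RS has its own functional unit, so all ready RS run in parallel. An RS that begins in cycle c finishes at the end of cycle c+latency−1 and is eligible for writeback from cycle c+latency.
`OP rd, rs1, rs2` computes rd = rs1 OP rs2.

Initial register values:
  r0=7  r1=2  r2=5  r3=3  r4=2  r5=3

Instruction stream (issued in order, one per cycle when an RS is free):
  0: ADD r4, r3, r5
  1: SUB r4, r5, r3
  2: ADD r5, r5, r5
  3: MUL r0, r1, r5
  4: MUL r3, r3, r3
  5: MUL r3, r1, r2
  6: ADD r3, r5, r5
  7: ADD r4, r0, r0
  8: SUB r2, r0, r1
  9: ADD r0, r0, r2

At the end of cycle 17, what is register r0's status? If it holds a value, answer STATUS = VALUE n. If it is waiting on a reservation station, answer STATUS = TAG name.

  c1: issue ADD r4<-Add1  regs: r0:7,r1:2,r2:5,r3:3,r4:Add1,r5:3
  c2: issue SUB r4<-Add2  regs: r0:7,r1:2,r2:5,r3:3,r4:Add2,r5:3
  c3: stall  regs: r0:7,r1:2,r2:5,r3:3,r4:Add2,r5:3
  c4: CDB Add1=6; issue ADD r5<-Add1  regs: r0:7,r1:2,r2:5,r3:3,r4:Add2,r5:Add1
  c5: CDB Add2=0; issue MUL r0<-Mul1  regs: r0:Mul1,r1:2,r2:5,r3:3,r4:0,r5:Add1
  c6: issue MUL r3<-Mul2  regs: r0:Mul1,r1:2,r2:5,r3:Mul2,r4:0,r5:Add1
  c7: CDB Add1=6; stall  regs: r0:Mul1,r1:2,r2:5,r3:Mul2,r4:0,r5:6
  c8: stall  regs: r0:Mul1,r1:2,r2:5,r3:Mul2,r4:0,r5:6
  c9: stall  regs: r0:Mul1,r1:2,r2:5,r3:Mul2,r4:0,r5:6
  c10: CDB Mul2=9; issue MUL r3<-Mul2  regs: r0:Mul1,r1:2,r2:5,r3:Mul2,r4:0,r5:6
  c11: CDB Mul1=12; issue ADD r3<-Add1  regs: r0:12,r1:2,r2:5,r3:Add1,r4:0,r5:6
  c12: issue ADD r4<-Add2  regs: r0:12,r1:2,r2:5,r3:Add1,r4:Add2,r5:6
  c13: stall  regs: r0:12,r1:2,r2:5,r3:Add1,r4:Add2,r5:6
  c14: CDB Add1=12; issue SUB r2<-Add1  regs: r0:12,r1:2,r2:Add1,r3:12,r4:Add2,r5:6
  c15: CDB Add2=24; issue ADD r0<-Add2  regs: r0:Add2,r1:2,r2:Add1,r3:12,r4:24,r5:6
  c16: CDB Mul2=10  regs: r0:Add2,r1:2,r2:Add1,r3:12,r4:24,r5:6
  c17: CDB Add1=10  regs: r0:Add2,r1:2,r2:10,r3:12,r4:24,r5:6

STATUS = TAG Add2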